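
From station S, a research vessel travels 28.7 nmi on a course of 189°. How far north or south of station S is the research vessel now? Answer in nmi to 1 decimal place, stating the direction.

Leg 1 (189°, 28.7 nmi): east 28.7 sin 189° = -4.49, north 28.7 cos 189° = -28.35
Net north component: -28.35 nmi.

28.3 nmi south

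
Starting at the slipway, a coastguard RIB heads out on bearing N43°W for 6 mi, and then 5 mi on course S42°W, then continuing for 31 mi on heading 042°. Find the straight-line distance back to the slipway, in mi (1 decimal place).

Leg 1 (N43°W, 6 mi): east 6 sin 317° = -4.09, north 6 cos 317° = 4.39
Leg 2 (S42°W, 5 mi): east 5 sin 222° = -3.35, north 5 cos 222° = -3.72
Leg 3 (042°, 31 mi): east 31 sin 42° = 20.74, north 31 cos 42° = 23.04
Net: 13.31 east, 23.71 north. Distance = √((13.31)² + (23.71)²) = 27.188 mi.

27.2 mi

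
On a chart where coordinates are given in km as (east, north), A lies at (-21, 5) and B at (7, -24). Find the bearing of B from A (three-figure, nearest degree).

136°

Δeast = 7 − -21 = 28.00; Δnorth = -24 − 5 = -29.00.
Bearing = atan2(Δeast, Δnorth) mod 360° = 136.01° ≈ 136°.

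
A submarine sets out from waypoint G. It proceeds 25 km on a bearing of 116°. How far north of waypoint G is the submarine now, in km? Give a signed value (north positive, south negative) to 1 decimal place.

-11.0 km

Leg 1 (116°, 25 km): east 25 sin 116° = 22.47, north 25 cos 116° = -10.96
Net north component: -10.96 km.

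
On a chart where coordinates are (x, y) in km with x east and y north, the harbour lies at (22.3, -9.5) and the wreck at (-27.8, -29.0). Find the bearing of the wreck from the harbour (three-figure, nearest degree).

Δeast = -27.8 − 22.3 = -50.10; Δnorth = -29.0 − -9.5 = -19.50.
Bearing = atan2(Δeast, Δnorth) mod 360° = 248.73° ≈ 249°.

249°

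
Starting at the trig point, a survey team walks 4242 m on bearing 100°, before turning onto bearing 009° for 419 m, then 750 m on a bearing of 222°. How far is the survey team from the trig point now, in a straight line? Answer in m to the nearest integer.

3843 m

Leg 1 (100°, 4242 m): east 4242 sin 100° = 4177.55, north 4242 cos 100° = -736.62
Leg 2 (009°, 419 m): east 419 sin 9° = 65.55, north 419 cos 9° = 413.84
Leg 3 (222°, 750 m): east 750 sin 222° = -501.85, north 750 cos 222° = -557.36
Net: 3741.25 east, -880.13 north. Distance = √((3741.25)² + (-880.13)²) = 3843.385 m.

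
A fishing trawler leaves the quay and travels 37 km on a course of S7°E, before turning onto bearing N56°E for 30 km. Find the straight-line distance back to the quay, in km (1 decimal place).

Leg 1 (S7°E, 37 km): east 37 sin 173° = 4.51, north 37 cos 173° = -36.72
Leg 2 (N56°E, 30 km): east 30 sin 56° = 24.87, north 30 cos 56° = 16.78
Net: 29.38 east, -19.95 north. Distance = √((29.38)² + (-19.95)²) = 35.513 km.

35.5 km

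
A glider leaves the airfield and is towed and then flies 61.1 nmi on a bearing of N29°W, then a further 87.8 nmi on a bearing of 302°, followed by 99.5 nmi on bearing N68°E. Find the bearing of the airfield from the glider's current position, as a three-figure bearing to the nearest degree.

Leg 1 (N29°W, 61.1 nmi): east 61.1 sin 331° = -29.62, north 61.1 cos 331° = 53.44
Leg 2 (302°, 87.8 nmi): east 87.8 sin 302° = -74.46, north 87.8 cos 302° = 46.53
Leg 3 (N68°E, 99.5 nmi): east 99.5 sin 68° = 92.25, north 99.5 cos 68° = 37.27
Net displacement: -11.83 east, 137.24 north. Direction back to start is (11.83, -137.24): bearing = atan2(11.83, -137.24) mod 360° = 175.08° ≈ 175°.

175°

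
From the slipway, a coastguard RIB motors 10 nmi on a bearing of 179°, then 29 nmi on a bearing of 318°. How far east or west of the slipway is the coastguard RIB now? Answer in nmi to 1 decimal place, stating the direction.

19.2 nmi west

Leg 1 (179°, 10 nmi): east 10 sin 179° = 0.17, north 10 cos 179° = -10.00
Leg 2 (318°, 29 nmi): east 29 sin 318° = -19.40, north 29 cos 318° = 21.55
Net east component: -19.23 nmi.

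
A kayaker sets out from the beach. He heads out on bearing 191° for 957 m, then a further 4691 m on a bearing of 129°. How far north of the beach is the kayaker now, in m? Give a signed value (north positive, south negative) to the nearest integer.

-3892 m

Leg 1 (191°, 957 m): east 957 sin 191° = -182.60, north 957 cos 191° = -939.42
Leg 2 (129°, 4691 m): east 4691 sin 129° = 3645.59, north 4691 cos 129° = -2952.14
Net north component: -3891.56 m.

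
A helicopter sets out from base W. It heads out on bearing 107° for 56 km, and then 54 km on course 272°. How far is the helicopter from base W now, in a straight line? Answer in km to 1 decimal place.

14.5 km

Leg 1 (107°, 56 km): east 56 sin 107° = 53.55, north 56 cos 107° = -16.37
Leg 2 (272°, 54 km): east 54 sin 272° = -53.97, north 54 cos 272° = 1.88
Net: -0.41 east, -14.49 north. Distance = √((-0.41)² + (-14.49)²) = 14.494 km.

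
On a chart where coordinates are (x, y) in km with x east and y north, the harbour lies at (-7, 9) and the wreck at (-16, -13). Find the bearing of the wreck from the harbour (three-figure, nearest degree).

Δeast = -16 − -7 = -9.00; Δnorth = -13 − 9 = -22.00.
Bearing = atan2(Δeast, Δnorth) mod 360° = 202.25° ≈ 202°.

202°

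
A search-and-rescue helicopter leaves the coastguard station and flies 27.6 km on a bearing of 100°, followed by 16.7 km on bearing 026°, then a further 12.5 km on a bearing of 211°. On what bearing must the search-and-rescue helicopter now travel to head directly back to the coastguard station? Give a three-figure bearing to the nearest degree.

Leg 1 (100°, 27.6 km): east 27.6 sin 100° = 27.18, north 27.6 cos 100° = -4.79
Leg 2 (026°, 16.7 km): east 16.7 sin 26° = 7.32, north 16.7 cos 26° = 15.01
Leg 3 (211°, 12.5 km): east 12.5 sin 211° = -6.44, north 12.5 cos 211° = -10.71
Net displacement: 28.06 east, -0.50 north. Direction back to start is (-28.06, 0.50): bearing = atan2(-28.06, 0.50) mod 360° = 271.02° ≈ 271°.

271°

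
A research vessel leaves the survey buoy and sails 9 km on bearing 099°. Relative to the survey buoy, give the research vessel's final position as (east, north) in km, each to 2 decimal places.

(8.89, -1.41)

Leg 1 (099°, 9 km): east 9 sin 99° = 8.89, north 9 cos 99° = -1.41
Summing: 8.89 km east, -1.41 km north → (8.89, -1.41).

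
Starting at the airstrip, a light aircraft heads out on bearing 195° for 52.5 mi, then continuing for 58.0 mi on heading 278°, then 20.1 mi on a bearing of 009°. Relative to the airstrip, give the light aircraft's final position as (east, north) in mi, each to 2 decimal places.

(-67.88, -22.79)

Leg 1 (195°, 52.5 mi): east 52.5 sin 195° = -13.59, north 52.5 cos 195° = -50.71
Leg 2 (278°, 58.0 mi): east 58.0 sin 278° = -57.44, north 58.0 cos 278° = 8.07
Leg 3 (009°, 20.1 mi): east 20.1 sin 9° = 3.14, north 20.1 cos 9° = 19.85
Summing: -67.88 mi east, -22.79 mi north → (-67.88, -22.79).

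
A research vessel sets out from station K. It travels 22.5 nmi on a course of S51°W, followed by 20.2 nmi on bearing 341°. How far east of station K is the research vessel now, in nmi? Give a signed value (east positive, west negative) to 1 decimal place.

-24.1 nmi

Leg 1 (S51°W, 22.5 nmi): east 22.5 sin 231° = -17.49, north 22.5 cos 231° = -14.16
Leg 2 (341°, 20.2 nmi): east 20.2 sin 341° = -6.58, north 20.2 cos 341° = 19.10
Net east component: -24.06 nmi.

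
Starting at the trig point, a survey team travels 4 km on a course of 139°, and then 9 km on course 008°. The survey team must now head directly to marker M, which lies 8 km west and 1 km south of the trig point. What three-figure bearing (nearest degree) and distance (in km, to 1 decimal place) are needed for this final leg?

Leg 1 (139°, 4 km): east 4 sin 139° = 2.62, north 4 cos 139° = -3.02
Leg 2 (008°, 9 km): east 9 sin 8° = 1.25, north 9 cos 8° = 8.91
Current position: (3.88, 5.89). Target: (-8, -1). Remaining: Δeast = -11.88, Δnorth = -6.89.
Bearing = atan2(-11.88, -6.89) mod 360° = 239.87°; distance = √((-11.88)² + (-6.89)²) = 13.732 km.

240°, 13.7 km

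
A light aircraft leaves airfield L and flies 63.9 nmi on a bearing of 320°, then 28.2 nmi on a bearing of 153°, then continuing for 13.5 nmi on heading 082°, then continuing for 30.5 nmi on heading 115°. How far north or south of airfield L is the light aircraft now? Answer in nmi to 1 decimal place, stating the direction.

12.8 nmi north

Leg 1 (320°, 63.9 nmi): east 63.9 sin 320° = -41.07, north 63.9 cos 320° = 48.95
Leg 2 (153°, 28.2 nmi): east 28.2 sin 153° = 12.80, north 28.2 cos 153° = -25.13
Leg 3 (082°, 13.5 nmi): east 13.5 sin 82° = 13.37, north 13.5 cos 82° = 1.88
Leg 4 (115°, 30.5 nmi): east 30.5 sin 115° = 27.64, north 30.5 cos 115° = -12.89
Net north component: 12.81 nmi.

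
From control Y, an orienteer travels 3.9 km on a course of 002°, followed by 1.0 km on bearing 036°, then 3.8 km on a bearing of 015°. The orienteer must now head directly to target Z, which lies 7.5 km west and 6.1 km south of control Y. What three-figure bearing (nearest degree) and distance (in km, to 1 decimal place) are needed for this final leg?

Leg 1 (002°, 3.9 km): east 3.9 sin 2° = 0.14, north 3.9 cos 2° = 3.90
Leg 2 (036°, 1.0 km): east 1.0 sin 36° = 0.59, north 1.0 cos 36° = 0.81
Leg 3 (015°, 3.8 km): east 3.8 sin 15° = 0.98, north 3.8 cos 15° = 3.67
Current position: (1.71, 8.38). Target: (-7.5, -6.1). Remaining: Δeast = -9.21, Δnorth = -14.48.
Bearing = atan2(-9.21, -14.48) mod 360° = 212.46°; distance = √((-9.21)² + (-14.48)²) = 17.157 km.

212°, 17.2 km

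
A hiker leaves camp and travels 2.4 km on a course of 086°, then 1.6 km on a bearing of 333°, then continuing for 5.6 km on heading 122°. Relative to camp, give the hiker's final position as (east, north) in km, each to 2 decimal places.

(6.42, -1.37)

Leg 1 (086°, 2.4 km): east 2.4 sin 86° = 2.39, north 2.4 cos 86° = 0.17
Leg 2 (333°, 1.6 km): east 1.6 sin 333° = -0.73, north 1.6 cos 333° = 1.43
Leg 3 (122°, 5.6 km): east 5.6 sin 122° = 4.75, north 5.6 cos 122° = -2.97
Summing: 6.42 km east, -1.37 km north → (6.42, -1.37).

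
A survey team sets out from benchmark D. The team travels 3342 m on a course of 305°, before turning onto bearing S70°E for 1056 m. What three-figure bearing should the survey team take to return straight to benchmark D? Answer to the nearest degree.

Leg 1 (305°, 3342 m): east 3342 sin 305° = -2737.61, north 3342 cos 305° = 1916.89
Leg 2 (S70°E, 1056 m): east 1056 sin 110° = 992.32, north 1056 cos 110° = -361.17
Net displacement: -1745.29 east, 1555.72 north. Direction back to start is (1745.29, -1555.72): bearing = atan2(1745.29, -1555.72) mod 360° = 131.71° ≈ 132°.

132°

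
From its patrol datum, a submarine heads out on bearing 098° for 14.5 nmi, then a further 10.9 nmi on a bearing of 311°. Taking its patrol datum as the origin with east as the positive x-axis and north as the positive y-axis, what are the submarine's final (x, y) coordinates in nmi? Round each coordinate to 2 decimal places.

Leg 1 (098°, 14.5 nmi): east 14.5 sin 98° = 14.36, north 14.5 cos 98° = -2.02
Leg 2 (311°, 10.9 nmi): east 10.9 sin 311° = -8.23, north 10.9 cos 311° = 7.15
Summing: 6.13 nmi east, 5.13 nmi north → (6.13, 5.13).

(6.13, 5.13)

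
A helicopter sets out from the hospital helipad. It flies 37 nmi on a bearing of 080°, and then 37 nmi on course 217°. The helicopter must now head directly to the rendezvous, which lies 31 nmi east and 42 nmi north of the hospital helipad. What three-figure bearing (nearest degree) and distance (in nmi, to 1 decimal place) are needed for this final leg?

Leg 1 (080°, 37 nmi): east 37 sin 80° = 36.44, north 37 cos 80° = 6.42
Leg 2 (217°, 37 nmi): east 37 sin 217° = -22.27, north 37 cos 217° = -29.55
Current position: (14.17, -23.12). Target: (31, 42). Remaining: Δeast = 16.83, Δnorth = 65.12.
Bearing = atan2(16.83, 65.12) mod 360° = 14.49°; distance = √((16.83)² + (65.12)²) = 67.264 nmi.

014°, 67.3 nmi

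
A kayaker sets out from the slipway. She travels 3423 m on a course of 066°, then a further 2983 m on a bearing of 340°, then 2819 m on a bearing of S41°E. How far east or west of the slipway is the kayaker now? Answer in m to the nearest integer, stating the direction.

3956 m east

Leg 1 (066°, 3423 m): east 3423 sin 66° = 3127.07, north 3423 cos 66° = 1392.26
Leg 2 (340°, 2983 m): east 2983 sin 340° = -1020.25, north 2983 cos 340° = 2803.10
Leg 3 (S41°E, 2819 m): east 2819 sin 139° = 1849.43, north 2819 cos 139° = -2127.53
Net east component: 3956.25 m.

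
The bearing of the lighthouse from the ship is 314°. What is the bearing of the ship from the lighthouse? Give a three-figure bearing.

134°

Back-bearing = 314° − 180° = 134°.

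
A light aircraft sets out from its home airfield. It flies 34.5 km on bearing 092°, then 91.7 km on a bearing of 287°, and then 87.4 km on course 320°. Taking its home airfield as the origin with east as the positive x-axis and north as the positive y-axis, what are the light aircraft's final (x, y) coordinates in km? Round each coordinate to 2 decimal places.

Leg 1 (092°, 34.5 km): east 34.5 sin 92° = 34.48, north 34.5 cos 92° = -1.20
Leg 2 (287°, 91.7 km): east 91.7 sin 287° = -87.69, north 91.7 cos 287° = 26.81
Leg 3 (320°, 87.4 km): east 87.4 sin 320° = -56.18, north 87.4 cos 320° = 66.95
Summing: -109.39 km east, 92.56 km north → (-109.39, 92.56).

(-109.39, 92.56)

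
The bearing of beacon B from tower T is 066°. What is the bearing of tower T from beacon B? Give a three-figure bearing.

Back-bearing = 066° + 180° = 246°.

246°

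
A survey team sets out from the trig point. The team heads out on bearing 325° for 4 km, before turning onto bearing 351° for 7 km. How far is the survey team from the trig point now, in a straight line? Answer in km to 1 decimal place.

10.7 km

Leg 1 (325°, 4 km): east 4 sin 325° = -2.29, north 4 cos 325° = 3.28
Leg 2 (351°, 7 km): east 7 sin 351° = -1.10, north 7 cos 351° = 6.91
Net: -3.39 east, 10.19 north. Distance = √((-3.39)² + (10.19)²) = 10.739 km.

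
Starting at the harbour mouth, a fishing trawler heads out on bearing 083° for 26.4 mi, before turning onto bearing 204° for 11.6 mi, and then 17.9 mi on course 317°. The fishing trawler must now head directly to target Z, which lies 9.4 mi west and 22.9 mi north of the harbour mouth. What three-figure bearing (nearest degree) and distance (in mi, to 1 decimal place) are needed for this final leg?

Leg 1 (083°, 26.4 mi): east 26.4 sin 83° = 26.20, north 26.4 cos 83° = 3.22
Leg 2 (204°, 11.6 mi): east 11.6 sin 204° = -4.72, north 11.6 cos 204° = -10.60
Leg 3 (317°, 17.9 mi): east 17.9 sin 317° = -12.21, north 17.9 cos 317° = 13.09
Current position: (9.28, 5.71). Target: (-9.4, 22.9). Remaining: Δeast = -18.68, Δnorth = 17.19.
Bearing = atan2(-18.68, 17.19) mod 360° = 312.62°; distance = √((-18.68)² + (17.19)²) = 25.383 mi.

313°, 25.4 mi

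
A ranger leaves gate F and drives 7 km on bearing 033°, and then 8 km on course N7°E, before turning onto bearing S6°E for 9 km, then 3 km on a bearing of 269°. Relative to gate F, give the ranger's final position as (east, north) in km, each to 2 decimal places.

(2.73, 4.81)

Leg 1 (033°, 7 km): east 7 sin 33° = 3.81, north 7 cos 33° = 5.87
Leg 2 (N7°E, 8 km): east 8 sin 7° = 0.97, north 8 cos 7° = 7.94
Leg 3 (S6°E, 9 km): east 9 sin 174° = 0.94, north 9 cos 174° = -8.95
Leg 4 (269°, 3 km): east 3 sin 269° = -3.00, north 3 cos 269° = -0.05
Summing: 2.73 km east, 4.81 km north → (2.73, 4.81).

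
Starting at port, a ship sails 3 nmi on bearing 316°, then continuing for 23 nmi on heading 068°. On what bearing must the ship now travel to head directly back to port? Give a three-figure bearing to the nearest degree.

241°

Leg 1 (316°, 3 nmi): east 3 sin 316° = -2.08, north 3 cos 316° = 2.16
Leg 2 (068°, 23 nmi): east 23 sin 68° = 21.33, north 23 cos 68° = 8.62
Net displacement: 19.24 east, 10.77 north. Direction back to start is (-19.24, -10.77): bearing = atan2(-19.24, -10.77) mod 360° = 240.75° ≈ 241°.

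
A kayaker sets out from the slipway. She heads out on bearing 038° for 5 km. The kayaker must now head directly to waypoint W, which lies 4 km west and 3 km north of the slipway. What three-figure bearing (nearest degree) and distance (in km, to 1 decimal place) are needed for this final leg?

Leg 1 (038°, 5 km): east 5 sin 38° = 3.08, north 5 cos 38° = 3.94
Current position: (3.08, 3.94). Target: (-4, 3). Remaining: Δeast = -7.08, Δnorth = -0.94.
Bearing = atan2(-7.08, -0.94) mod 360° = 262.43°; distance = √((-7.08)² + (-0.94)²) = 7.140 km.

262°, 7.1 km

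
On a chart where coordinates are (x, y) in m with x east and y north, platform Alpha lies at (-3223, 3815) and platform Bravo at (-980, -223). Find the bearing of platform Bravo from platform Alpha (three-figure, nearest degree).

151°

Δeast = -980 − -3223 = 2243.00; Δnorth = -223 − 3815 = -4038.00.
Bearing = atan2(Δeast, Δnorth) mod 360° = 150.95° ≈ 151°.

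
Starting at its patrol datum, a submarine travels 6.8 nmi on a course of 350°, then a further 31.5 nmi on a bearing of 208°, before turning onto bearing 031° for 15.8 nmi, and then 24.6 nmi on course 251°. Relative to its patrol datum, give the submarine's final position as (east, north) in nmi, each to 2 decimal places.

(-31.09, -15.58)

Leg 1 (350°, 6.8 nmi): east 6.8 sin 350° = -1.18, north 6.8 cos 350° = 6.70
Leg 2 (208°, 31.5 nmi): east 31.5 sin 208° = -14.79, north 31.5 cos 208° = -27.81
Leg 3 (031°, 15.8 nmi): east 15.8 sin 31° = 8.14, north 15.8 cos 31° = 13.54
Leg 4 (251°, 24.6 nmi): east 24.6 sin 251° = -23.26, north 24.6 cos 251° = -8.01
Summing: -31.09 nmi east, -15.58 nmi north → (-31.09, -15.58).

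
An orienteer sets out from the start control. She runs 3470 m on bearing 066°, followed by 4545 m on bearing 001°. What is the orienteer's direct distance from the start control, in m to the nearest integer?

6784 m

Leg 1 (066°, 3470 m): east 3470 sin 66° = 3170.00, north 3470 cos 66° = 1411.38
Leg 2 (001°, 4545 m): east 4545 sin 1° = 79.32, north 4545 cos 1° = 4544.31
Net: 3249.32 east, 5955.68 north. Distance = √((3249.32)² + (5955.68)²) = 6784.414 m.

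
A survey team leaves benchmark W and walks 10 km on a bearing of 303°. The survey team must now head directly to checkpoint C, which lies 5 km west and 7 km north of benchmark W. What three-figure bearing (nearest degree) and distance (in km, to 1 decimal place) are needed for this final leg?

Leg 1 (303°, 10 km): east 10 sin 303° = -8.39, north 10 cos 303° = 5.45
Current position: (-8.39, 5.45). Target: (-5, 7). Remaining: Δeast = 3.39, Δnorth = 1.55.
Bearing = atan2(3.39, 1.55) mod 360° = 65.36°; distance = √((3.39)² + (1.55)²) = 3.726 km.

065°, 3.7 km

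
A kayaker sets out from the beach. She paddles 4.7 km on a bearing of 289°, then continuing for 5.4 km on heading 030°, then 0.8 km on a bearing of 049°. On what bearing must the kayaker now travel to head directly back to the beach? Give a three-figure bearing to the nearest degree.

Leg 1 (289°, 4.7 km): east 4.7 sin 289° = -4.44, north 4.7 cos 289° = 1.53
Leg 2 (030°, 5.4 km): east 5.4 sin 30° = 2.70, north 5.4 cos 30° = 4.68
Leg 3 (049°, 0.8 km): east 0.8 sin 49° = 0.60, north 0.8 cos 49° = 0.52
Net displacement: -1.14 east, 6.73 north. Direction back to start is (1.14, -6.73): bearing = atan2(1.14, -6.73) mod 360° = 170.39° ≈ 170°.

170°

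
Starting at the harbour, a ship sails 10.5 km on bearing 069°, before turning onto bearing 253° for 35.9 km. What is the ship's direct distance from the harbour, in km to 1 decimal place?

25.4 km

Leg 1 (069°, 10.5 km): east 10.5 sin 69° = 9.80, north 10.5 cos 69° = 3.76
Leg 2 (253°, 35.9 km): east 35.9 sin 253° = -34.33, north 35.9 cos 253° = -10.50
Net: -24.53 east, -6.73 north. Distance = √((-24.53)² + (-6.73)²) = 25.436 km.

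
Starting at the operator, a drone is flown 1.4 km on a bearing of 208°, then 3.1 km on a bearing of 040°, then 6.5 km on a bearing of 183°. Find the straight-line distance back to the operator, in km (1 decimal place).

5.4 km

Leg 1 (208°, 1.4 km): east 1.4 sin 208° = -0.66, north 1.4 cos 208° = -1.24
Leg 2 (040°, 3.1 km): east 3.1 sin 40° = 1.99, north 3.1 cos 40° = 2.37
Leg 3 (183°, 6.5 km): east 6.5 sin 183° = -0.34, north 6.5 cos 183° = -6.49
Net: 1.00 east, -5.35 north. Distance = √((1.00)² + (-5.35)²) = 5.444 km.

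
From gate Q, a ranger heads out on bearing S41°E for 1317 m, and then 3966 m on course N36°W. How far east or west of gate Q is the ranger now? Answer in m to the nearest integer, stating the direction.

1467 m west

Leg 1 (S41°E, 1317 m): east 1317 sin 139° = 864.03, north 1317 cos 139° = -993.95
Leg 2 (N36°W, 3966 m): east 3966 sin 324° = -2331.16, north 3966 cos 324° = 3208.56
Net east component: -1467.13 m.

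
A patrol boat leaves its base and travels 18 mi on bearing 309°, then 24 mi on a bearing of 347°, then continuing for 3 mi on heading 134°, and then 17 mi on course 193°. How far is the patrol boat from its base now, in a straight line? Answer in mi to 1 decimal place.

Leg 1 (309°, 18 mi): east 18 sin 309° = -13.99, north 18 cos 309° = 11.33
Leg 2 (347°, 24 mi): east 24 sin 347° = -5.40, north 24 cos 347° = 23.38
Leg 3 (134°, 3 mi): east 3 sin 134° = 2.16, north 3 cos 134° = -2.08
Leg 4 (193°, 17 mi): east 17 sin 193° = -3.82, north 17 cos 193° = -16.56
Net: -21.05 east, 16.06 north. Distance = √((-21.05)² + (16.06)²) = 26.482 mi.

26.5 mi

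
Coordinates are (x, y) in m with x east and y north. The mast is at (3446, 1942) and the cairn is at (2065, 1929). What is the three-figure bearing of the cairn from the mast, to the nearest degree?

269°

Δeast = 2065 − 3446 = -1381.00; Δnorth = 1929 − 1942 = -13.00.
Bearing = atan2(Δeast, Δnorth) mod 360° = 269.46° ≈ 269°.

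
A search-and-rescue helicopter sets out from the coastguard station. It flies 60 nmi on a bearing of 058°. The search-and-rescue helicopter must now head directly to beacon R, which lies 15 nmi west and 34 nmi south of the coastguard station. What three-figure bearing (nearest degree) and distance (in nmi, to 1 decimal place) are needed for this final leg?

Leg 1 (058°, 60 nmi): east 60 sin 58° = 50.88, north 60 cos 58° = 31.80
Current position: (50.88, 31.80). Target: (-15, -34). Remaining: Δeast = -65.88, Δnorth = -65.80.
Bearing = atan2(-65.88, -65.80) mod 360° = 225.04°; distance = √((-65.88)² + (-65.80)²) = 93.110 nmi.

225°, 93.1 nmi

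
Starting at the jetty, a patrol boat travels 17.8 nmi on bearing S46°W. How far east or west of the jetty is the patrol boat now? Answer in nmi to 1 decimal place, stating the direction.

12.8 nmi west

Leg 1 (S46°W, 17.8 nmi): east 17.8 sin 226° = -12.80, north 17.8 cos 226° = -12.36
Net east component: -12.80 nmi.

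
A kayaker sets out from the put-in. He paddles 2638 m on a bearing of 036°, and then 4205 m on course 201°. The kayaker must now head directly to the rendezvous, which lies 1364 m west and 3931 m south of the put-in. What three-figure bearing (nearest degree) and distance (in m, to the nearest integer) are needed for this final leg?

Leg 1 (036°, 2638 m): east 2638 sin 36° = 1550.58, north 2638 cos 36° = 2134.19
Leg 2 (201°, 4205 m): east 4205 sin 201° = -1506.94, north 4205 cos 201° = -3925.71
Current position: (43.64, -1791.52). Target: (-1364, -3931). Remaining: Δeast = -1407.64, Δnorth = -2139.48.
Bearing = atan2(-1407.64, -2139.48) mod 360° = 213.34°; distance = √((-1407.64)² + (-2139.48)²) = 2561.021 m.

213°, 2561 m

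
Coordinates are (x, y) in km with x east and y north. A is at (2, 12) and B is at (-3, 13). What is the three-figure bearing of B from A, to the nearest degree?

Δeast = -3 − 2 = -5.00; Δnorth = 13 − 12 = 1.00.
Bearing = atan2(Δeast, Δnorth) mod 360° = 281.31° ≈ 281°.

281°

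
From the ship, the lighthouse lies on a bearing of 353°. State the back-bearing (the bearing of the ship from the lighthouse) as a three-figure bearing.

Back-bearing = 353° − 180° = 173°.

173°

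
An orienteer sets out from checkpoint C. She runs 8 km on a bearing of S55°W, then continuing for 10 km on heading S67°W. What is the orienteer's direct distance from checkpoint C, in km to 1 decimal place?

Leg 1 (S55°W, 8 km): east 8 sin 235° = -6.55, north 8 cos 235° = -4.59
Leg 2 (S67°W, 10 km): east 10 sin 247° = -9.21, north 10 cos 247° = -3.91
Net: -15.76 east, -8.50 north. Distance = √((-15.76)² + (-8.50)²) = 17.903 km.

17.9 km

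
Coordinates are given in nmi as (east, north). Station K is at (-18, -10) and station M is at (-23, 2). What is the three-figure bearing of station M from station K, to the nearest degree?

337°

Δeast = -23 − -18 = -5.00; Δnorth = 2 − -10 = 12.00.
Bearing = atan2(Δeast, Δnorth) mod 360° = 337.38° ≈ 337°.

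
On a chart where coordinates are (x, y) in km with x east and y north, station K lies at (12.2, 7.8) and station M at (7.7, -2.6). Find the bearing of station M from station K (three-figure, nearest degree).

203°

Δeast = 7.7 − 12.2 = -4.50; Δnorth = -2.6 − 7.8 = -10.40.
Bearing = atan2(Δeast, Δnorth) mod 360° = 203.40° ≈ 203°.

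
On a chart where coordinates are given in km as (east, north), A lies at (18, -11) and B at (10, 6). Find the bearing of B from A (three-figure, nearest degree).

Δeast = 10 − 18 = -8.00; Δnorth = 6 − -11 = 17.00.
Bearing = atan2(Δeast, Δnorth) mod 360° = 334.80° ≈ 335°.

335°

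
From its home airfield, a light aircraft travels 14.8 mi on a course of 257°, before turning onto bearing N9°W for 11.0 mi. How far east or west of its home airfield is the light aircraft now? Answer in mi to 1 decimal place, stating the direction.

Leg 1 (257°, 14.8 mi): east 14.8 sin 257° = -14.42, north 14.8 cos 257° = -3.33
Leg 2 (N9°W, 11.0 mi): east 11.0 sin 351° = -1.72, north 11.0 cos 351° = 10.86
Net east component: -16.14 mi.

16.1 mi west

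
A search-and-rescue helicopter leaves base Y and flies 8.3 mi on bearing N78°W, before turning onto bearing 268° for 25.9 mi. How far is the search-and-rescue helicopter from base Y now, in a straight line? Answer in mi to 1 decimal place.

34.0 mi

Leg 1 (N78°W, 8.3 mi): east 8.3 sin 282° = -8.12, north 8.3 cos 282° = 1.73
Leg 2 (268°, 25.9 mi): east 25.9 sin 268° = -25.88, north 25.9 cos 268° = -0.90
Net: -34.00 east, 0.82 north. Distance = √((-34.00)² + (0.82)²) = 34.013 mi.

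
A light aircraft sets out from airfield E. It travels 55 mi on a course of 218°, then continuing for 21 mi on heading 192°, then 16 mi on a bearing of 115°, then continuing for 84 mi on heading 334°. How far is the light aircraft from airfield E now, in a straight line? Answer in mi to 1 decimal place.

Leg 1 (218°, 55 mi): east 55 sin 218° = -33.86, north 55 cos 218° = -43.34
Leg 2 (192°, 21 mi): east 21 sin 192° = -4.37, north 21 cos 192° = -20.54
Leg 3 (115°, 16 mi): east 16 sin 115° = 14.50, north 16 cos 115° = -6.76
Leg 4 (334°, 84 mi): east 84 sin 334° = -36.82, north 84 cos 334° = 75.50
Net: -60.55 east, 4.86 north. Distance = √((-60.55)² + (4.86)²) = 60.744 mi.

60.7 mi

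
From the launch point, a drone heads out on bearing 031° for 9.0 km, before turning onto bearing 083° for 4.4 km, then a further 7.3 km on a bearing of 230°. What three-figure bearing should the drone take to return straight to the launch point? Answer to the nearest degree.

Leg 1 (031°, 9.0 km): east 9.0 sin 31° = 4.64, north 9.0 cos 31° = 7.71
Leg 2 (083°, 4.4 km): east 4.4 sin 83° = 4.37, north 4.4 cos 83° = 0.54
Leg 3 (230°, 7.3 km): east 7.3 sin 230° = -5.59, north 7.3 cos 230° = -4.69
Net displacement: 3.41 east, 3.56 north. Direction back to start is (-3.41, -3.56): bearing = atan2(-3.41, -3.56) mod 360° = 223.78° ≈ 224°.

224°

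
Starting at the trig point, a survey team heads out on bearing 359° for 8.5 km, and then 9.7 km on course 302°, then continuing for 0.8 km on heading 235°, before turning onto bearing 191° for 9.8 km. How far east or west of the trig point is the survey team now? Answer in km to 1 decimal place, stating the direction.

Leg 1 (359°, 8.5 km): east 8.5 sin 359° = -0.15, north 8.5 cos 359° = 8.50
Leg 2 (302°, 9.7 km): east 9.7 sin 302° = -8.23, north 9.7 cos 302° = 5.14
Leg 3 (235°, 0.8 km): east 0.8 sin 235° = -0.66, north 0.8 cos 235° = -0.46
Leg 4 (191°, 9.8 km): east 9.8 sin 191° = -1.87, north 9.8 cos 191° = -9.62
Net east component: -10.90 km.

10.9 km west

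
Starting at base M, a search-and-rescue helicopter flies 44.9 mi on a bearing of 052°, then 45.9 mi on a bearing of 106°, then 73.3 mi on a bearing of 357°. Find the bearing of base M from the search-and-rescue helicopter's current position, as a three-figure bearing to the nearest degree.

221°

Leg 1 (052°, 44.9 mi): east 44.9 sin 52° = 35.38, north 44.9 cos 52° = 27.64
Leg 2 (106°, 45.9 mi): east 45.9 sin 106° = 44.12, north 45.9 cos 106° = -12.65
Leg 3 (357°, 73.3 mi): east 73.3 sin 357° = -3.84, north 73.3 cos 357° = 73.20
Net displacement: 75.67 east, 88.19 north. Direction back to start is (-75.67, -88.19): bearing = atan2(-75.67, -88.19) mod 360° = 220.63° ≈ 221°.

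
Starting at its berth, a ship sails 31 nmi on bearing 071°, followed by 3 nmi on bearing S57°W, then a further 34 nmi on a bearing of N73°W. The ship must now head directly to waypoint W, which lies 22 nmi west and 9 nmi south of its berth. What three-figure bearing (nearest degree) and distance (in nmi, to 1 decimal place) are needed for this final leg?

Leg 1 (071°, 31 nmi): east 31 sin 71° = 29.31, north 31 cos 71° = 10.09
Leg 2 (S57°W, 3 nmi): east 3 sin 237° = -2.52, north 3 cos 237° = -1.63
Leg 3 (N73°W, 34 nmi): east 34 sin 287° = -32.51, north 34 cos 287° = 9.94
Current position: (-5.72, 18.40). Target: (-22, -9). Remaining: Δeast = -16.28, Δnorth = -27.40.
Bearing = atan2(-16.28, -27.40) mod 360° = 210.72°; distance = √((-16.28)² + (-27.40)²) = 31.871 nmi.

211°, 31.9 nmi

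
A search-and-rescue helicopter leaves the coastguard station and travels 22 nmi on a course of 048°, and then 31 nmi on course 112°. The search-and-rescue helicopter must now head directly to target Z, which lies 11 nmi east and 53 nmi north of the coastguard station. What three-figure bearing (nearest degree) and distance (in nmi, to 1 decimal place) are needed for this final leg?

326°, 60.4 nmi

Leg 1 (048°, 22 nmi): east 22 sin 48° = 16.35, north 22 cos 48° = 14.72
Leg 2 (112°, 31 nmi): east 31 sin 112° = 28.74, north 31 cos 112° = -11.61
Current position: (45.09, 3.11). Target: (11, 53). Remaining: Δeast = -34.09, Δnorth = 49.89.
Bearing = atan2(-34.09, 49.89) mod 360° = 325.65°; distance = √((-34.09)² + (49.89)²) = 60.427 nmi.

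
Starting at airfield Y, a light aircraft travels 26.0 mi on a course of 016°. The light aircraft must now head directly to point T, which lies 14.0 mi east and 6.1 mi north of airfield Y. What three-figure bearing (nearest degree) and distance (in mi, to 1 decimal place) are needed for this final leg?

Leg 1 (016°, 26.0 mi): east 26.0 sin 16° = 7.17, north 26.0 cos 16° = 24.99
Current position: (7.17, 24.99). Target: (14.0, 6.1). Remaining: Δeast = 6.83, Δnorth = -18.89.
Bearing = atan2(6.83, -18.89) mod 360° = 160.12°; distance = √((6.83)² + (-18.89)²) = 20.091 mi.

160°, 20.1 mi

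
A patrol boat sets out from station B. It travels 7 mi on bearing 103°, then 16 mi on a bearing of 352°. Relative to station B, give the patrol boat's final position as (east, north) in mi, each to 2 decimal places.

Leg 1 (103°, 7 mi): east 7 sin 103° = 6.82, north 7 cos 103° = -1.57
Leg 2 (352°, 16 mi): east 16 sin 352° = -2.23, north 16 cos 352° = 15.84
Summing: 4.59 mi east, 14.27 mi north → (4.59, 14.27).

(4.59, 14.27)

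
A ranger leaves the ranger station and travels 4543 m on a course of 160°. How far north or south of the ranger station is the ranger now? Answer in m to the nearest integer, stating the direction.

4269 m south

Leg 1 (160°, 4543 m): east 4543 sin 160° = 1553.80, north 4543 cos 160° = -4269.02
Net north component: -4269.02 m.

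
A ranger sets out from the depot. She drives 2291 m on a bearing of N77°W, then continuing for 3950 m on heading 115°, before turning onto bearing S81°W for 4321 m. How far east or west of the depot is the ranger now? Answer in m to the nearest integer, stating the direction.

Leg 1 (N77°W, 2291 m): east 2291 sin 283° = -2232.28, north 2291 cos 283° = 515.36
Leg 2 (115°, 3950 m): east 3950 sin 115° = 3579.92, north 3950 cos 115° = -1669.34
Leg 3 (S81°W, 4321 m): east 4321 sin 261° = -4267.80, north 4321 cos 261° = -675.95
Net east component: -2920.17 m.

2920 m west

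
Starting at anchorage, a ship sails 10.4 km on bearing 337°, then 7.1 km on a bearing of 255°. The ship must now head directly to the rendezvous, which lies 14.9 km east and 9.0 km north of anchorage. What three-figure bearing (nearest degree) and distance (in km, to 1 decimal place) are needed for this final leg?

Leg 1 (337°, 10.4 km): east 10.4 sin 337° = -4.06, north 10.4 cos 337° = 9.57
Leg 2 (255°, 7.1 km): east 7.1 sin 255° = -6.86, north 7.1 cos 255° = -1.84
Current position: (-10.92, 7.74). Target: (14.9, 9.0). Remaining: Δeast = 25.82, Δnorth = 1.26.
Bearing = atan2(25.82, 1.26) mod 360° = 87.20°; distance = √((25.82)² + (1.26)²) = 25.853 km.

087°, 25.9 km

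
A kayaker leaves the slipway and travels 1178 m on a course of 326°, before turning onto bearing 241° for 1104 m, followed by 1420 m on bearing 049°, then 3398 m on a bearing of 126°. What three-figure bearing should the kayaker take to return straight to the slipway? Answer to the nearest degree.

286°

Leg 1 (326°, 1178 m): east 1178 sin 326° = -658.73, north 1178 cos 326° = 976.61
Leg 2 (241°, 1104 m): east 1104 sin 241° = -965.58, north 1104 cos 241° = -535.23
Leg 3 (049°, 1420 m): east 1420 sin 49° = 1071.69, north 1420 cos 49° = 931.60
Leg 4 (126°, 3398 m): east 3398 sin 126° = 2749.04, north 3398 cos 126° = -1997.29
Net displacement: 2196.42 east, -624.31 north. Direction back to start is (-2196.42, 624.31): bearing = atan2(-2196.42, 624.31) mod 360° = 285.87° ≈ 286°.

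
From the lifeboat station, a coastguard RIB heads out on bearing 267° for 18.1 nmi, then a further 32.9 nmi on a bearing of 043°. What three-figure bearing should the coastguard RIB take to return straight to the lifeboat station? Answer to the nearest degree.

191°

Leg 1 (267°, 18.1 nmi): east 18.1 sin 267° = -18.08, north 18.1 cos 267° = -0.95
Leg 2 (043°, 32.9 nmi): east 32.9 sin 43° = 22.44, north 32.9 cos 43° = 24.06
Net displacement: 4.36 east, 23.11 north. Direction back to start is (-4.36, -23.11): bearing = atan2(-4.36, -23.11) mod 360° = 190.69° ≈ 191°.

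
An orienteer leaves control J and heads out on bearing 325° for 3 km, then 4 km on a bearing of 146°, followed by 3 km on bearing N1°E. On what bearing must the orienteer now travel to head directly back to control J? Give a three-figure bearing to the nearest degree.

Leg 1 (325°, 3 km): east 3 sin 325° = -1.72, north 3 cos 325° = 2.46
Leg 2 (146°, 4 km): east 4 sin 146° = 2.24, north 4 cos 146° = -3.32
Leg 3 (N1°E, 3 km): east 3 sin 1° = 0.05, north 3 cos 1° = 3.00
Net displacement: 0.57 east, 2.14 north. Direction back to start is (-0.57, -2.14): bearing = atan2(-0.57, -2.14) mod 360° = 194.87° ≈ 195°.

195°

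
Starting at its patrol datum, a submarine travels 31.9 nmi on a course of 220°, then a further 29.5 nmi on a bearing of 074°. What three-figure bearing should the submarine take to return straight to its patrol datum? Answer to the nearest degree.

334°

Leg 1 (220°, 31.9 nmi): east 31.9 sin 220° = -20.50, north 31.9 cos 220° = -24.44
Leg 2 (074°, 29.5 nmi): east 29.5 sin 74° = 28.36, north 29.5 cos 74° = 8.13
Net displacement: 7.85 east, -16.31 north. Direction back to start is (-7.85, 16.31): bearing = atan2(-7.85, 16.31) mod 360° = 334.29° ≈ 334°.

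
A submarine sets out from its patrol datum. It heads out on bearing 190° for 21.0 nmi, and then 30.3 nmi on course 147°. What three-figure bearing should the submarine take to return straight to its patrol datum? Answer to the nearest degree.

Leg 1 (190°, 21.0 nmi): east 21.0 sin 190° = -3.65, north 21.0 cos 190° = -20.68
Leg 2 (147°, 30.3 nmi): east 30.3 sin 147° = 16.50, north 30.3 cos 147° = -25.41
Net displacement: 12.86 east, -46.09 north. Direction back to start is (-12.86, 46.09): bearing = atan2(-12.86, 46.09) mod 360° = 344.42° ≈ 344°.

344°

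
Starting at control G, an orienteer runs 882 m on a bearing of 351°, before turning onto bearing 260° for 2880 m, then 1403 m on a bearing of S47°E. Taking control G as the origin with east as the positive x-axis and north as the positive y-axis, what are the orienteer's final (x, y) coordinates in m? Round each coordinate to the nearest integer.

(-1948, -586)

Leg 1 (351°, 882 m): east 882 sin 351° = -137.98, north 882 cos 351° = 871.14
Leg 2 (260°, 2880 m): east 2880 sin 260° = -2836.25, north 2880 cos 260° = -500.11
Leg 3 (S47°E, 1403 m): east 1403 sin 133° = 1026.09, north 1403 cos 133° = -956.84
Summing: -1948.13 m east, -585.81 m north → (-1948, -586).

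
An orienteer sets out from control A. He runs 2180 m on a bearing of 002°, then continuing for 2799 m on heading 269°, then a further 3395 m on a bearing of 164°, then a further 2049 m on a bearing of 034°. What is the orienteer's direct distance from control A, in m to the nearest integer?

Leg 1 (002°, 2180 m): east 2180 sin 2° = 76.08, north 2180 cos 2° = 2178.67
Leg 2 (269°, 2799 m): east 2799 sin 269° = -2798.57, north 2799 cos 269° = -48.85
Leg 3 (164°, 3395 m): east 3395 sin 164° = 935.79, north 3395 cos 164° = -3263.48
Leg 4 (034°, 2049 m): east 2049 sin 34° = 1145.79, north 2049 cos 34° = 1698.70
Net: -640.92 east, 565.04 north. Distance = √((-640.92)² + (565.04)²) = 854.425 m.

854 m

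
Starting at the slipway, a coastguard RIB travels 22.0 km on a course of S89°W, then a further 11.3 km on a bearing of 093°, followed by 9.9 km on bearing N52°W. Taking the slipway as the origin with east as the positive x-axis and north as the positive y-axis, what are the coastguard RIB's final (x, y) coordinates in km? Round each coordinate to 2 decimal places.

Leg 1 (S89°W, 22.0 km): east 22.0 sin 269° = -22.00, north 22.0 cos 269° = -0.38
Leg 2 (093°, 11.3 km): east 11.3 sin 93° = 11.28, north 11.3 cos 93° = -0.59
Leg 3 (N52°W, 9.9 km): east 9.9 sin 308° = -7.80, north 9.9 cos 308° = 6.10
Summing: -18.51 km east, 5.12 km north → (-18.51, 5.12).

(-18.51, 5.12)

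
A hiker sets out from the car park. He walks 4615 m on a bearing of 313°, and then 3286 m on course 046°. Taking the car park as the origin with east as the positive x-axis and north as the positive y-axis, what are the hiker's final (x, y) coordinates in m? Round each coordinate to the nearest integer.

Leg 1 (313°, 4615 m): east 4615 sin 313° = -3375.20, north 4615 cos 313° = 3147.42
Leg 2 (046°, 3286 m): east 3286 sin 46° = 2363.75, north 3286 cos 46° = 2282.65
Summing: -1011.45 m east, 5430.07 m north → (-1011, 5430).

(-1011, 5430)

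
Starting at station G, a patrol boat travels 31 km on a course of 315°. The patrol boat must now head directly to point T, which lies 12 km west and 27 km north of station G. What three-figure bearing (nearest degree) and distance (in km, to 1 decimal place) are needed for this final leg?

Leg 1 (315°, 31 km): east 31 sin 315° = -21.92, north 31 cos 315° = 21.92
Current position: (-21.92, 21.92). Target: (-12, 27). Remaining: Δeast = 9.92, Δnorth = 5.08.
Bearing = atan2(9.92, 5.08) mod 360° = 62.89°; distance = √((9.92)² + (5.08)²) = 11.145 km.

063°, 11.1 km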